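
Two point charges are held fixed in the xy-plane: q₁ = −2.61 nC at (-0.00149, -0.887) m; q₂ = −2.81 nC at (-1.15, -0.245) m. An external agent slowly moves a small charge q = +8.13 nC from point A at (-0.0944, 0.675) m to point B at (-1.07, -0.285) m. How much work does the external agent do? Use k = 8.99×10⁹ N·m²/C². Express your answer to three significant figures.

For quasistatic motion the external work equals the change in potential energy: W_ext = qΔV = q(V_B − V_A).
At A: distances to the source charges are 1.56 m, 1.40 m; V_A = Σ kqᵢ/rᵢ = -33.0 V.
At B: distances to the source charges are 1.23 m, 0.0894 m; V_B = Σ kqᵢ/rᵢ = -302 V.
ΔV = V_B − V_A = -269 V.
W_ext = qΔV = (8.13×10⁻⁹ C)(-269 V) = -2.18×10⁻⁶ J.

-2.18×10⁻⁶ J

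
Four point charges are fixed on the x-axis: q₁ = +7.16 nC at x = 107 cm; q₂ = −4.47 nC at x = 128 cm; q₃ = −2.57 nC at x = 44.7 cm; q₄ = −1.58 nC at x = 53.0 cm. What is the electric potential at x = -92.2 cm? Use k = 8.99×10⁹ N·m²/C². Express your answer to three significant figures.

Electric potential is a scalar, so the contributions from each charge add algebraically: V = Σ kqᵢ/rᵢ.
Distances from the field point to each charge: r₁ = 1.99 m, r₂ = 2.20 m, r₃ = 1.37 m, r₄ = 1.45 m.
V = k[(7.16×10⁻⁹)/(1.99) + (-4.47×10⁻⁹)/(2.20) + (-2.57×10⁻⁹)/(1.37) + (-1.58×10⁻⁹)/(1.45)] = -12.6 V.

-12.6 V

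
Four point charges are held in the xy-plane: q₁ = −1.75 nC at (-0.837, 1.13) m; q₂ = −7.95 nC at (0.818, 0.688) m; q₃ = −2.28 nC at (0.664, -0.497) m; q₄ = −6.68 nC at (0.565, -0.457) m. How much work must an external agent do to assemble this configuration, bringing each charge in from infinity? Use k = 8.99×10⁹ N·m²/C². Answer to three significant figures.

1.96×10⁻⁶ J

The work to assemble the configuration equals its total potential energy, U = Σ kqᵢqⱼ/rᵢⱼ over all pairs.
Pair separations: r₁₂ = 1.71 m, r₁₃ = 2.21 m, r₁₄ = 2.12 m, r₂₃ = 1.19 m, r₂₄ = 1.17 m, r₃₄ = 0.107 m.
Summing all 6 pair terms gives U = 1.96×10⁻⁶ J.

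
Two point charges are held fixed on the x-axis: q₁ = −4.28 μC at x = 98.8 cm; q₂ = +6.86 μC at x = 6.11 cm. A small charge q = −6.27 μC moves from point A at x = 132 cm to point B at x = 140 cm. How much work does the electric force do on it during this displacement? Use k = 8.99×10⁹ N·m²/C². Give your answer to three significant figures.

0.123 J

The work done by the electric force is W_field = −ΔU = −q(V_B − V_A) = q(V_A − V_B).
At A: distances to the source charges are 0.332 m, 1.26 m; V_A = Σ kqᵢ/rᵢ = -6.69×10⁴ V.
At B: distances to the source charges are 0.412 m, 1.34 m; V_B = Σ kqᵢ/rᵢ = -4.73×10⁴ V.
ΔV = V_B − V_A = 1.96×10⁴ V.
W_field = −qΔV = −(-6.27×10⁻⁶ C)(1.96×10⁴ V) = 0.123 J.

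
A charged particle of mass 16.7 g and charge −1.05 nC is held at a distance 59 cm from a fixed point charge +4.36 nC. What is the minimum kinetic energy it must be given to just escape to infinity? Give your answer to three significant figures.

To just escape, total mechanical energy must reach zero at infinity: ½mv²_min + U = 0, so ½mv²_min = −U = |kQq|/r.
|U| = |kQq|/r = (8.99×10⁹ N·m²/C²)(4.36×10⁻⁹)(1.05×10⁻⁹)/(0.590) = 6.98×10⁻⁸ J.

6.98×10⁻⁸ J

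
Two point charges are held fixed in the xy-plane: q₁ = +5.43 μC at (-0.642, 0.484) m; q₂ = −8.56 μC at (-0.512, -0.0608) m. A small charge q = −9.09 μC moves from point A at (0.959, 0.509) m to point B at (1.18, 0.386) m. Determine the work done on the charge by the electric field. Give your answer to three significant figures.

The work done by the electric force is W_field = −ΔU = −q(V_B − V_A) = q(V_A − V_B).
At A: distances to the source charges are 1.60 m, 1.58 m; V_A = Σ kqᵢ/rᵢ = -1.83×10⁴ V.
At B: distances to the source charges are 1.82 m, 1.75 m; V_B = Σ kqᵢ/rᵢ = -1.72×10⁴ V.
ΔV = V_B − V_A = 1080 V.
W_field = −qΔV = −(-9.09×10⁻⁶ C)(1080 V) = 9.77×10⁻³ J.

9.77×10⁻³ J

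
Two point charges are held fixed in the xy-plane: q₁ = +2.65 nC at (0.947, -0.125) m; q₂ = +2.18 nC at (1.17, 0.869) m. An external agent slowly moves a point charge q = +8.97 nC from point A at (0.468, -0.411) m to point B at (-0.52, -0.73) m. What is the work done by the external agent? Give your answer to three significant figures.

For quasistatic motion the external work equals the change in potential energy: W_ext = qΔV = q(V_B − V_A).
At A: distances to the source charges are 0.558 m, 1.46 m; V_A = Σ kqᵢ/rᵢ = 56.1 V.
At B: distances to the source charges are 1.59 m, 2.33 m; V_B = Σ kqᵢ/rᵢ = 23.4 V.
ΔV = V_B − V_A = -32.7 V.
W_ext = qΔV = (8.97×10⁻⁹ C)(-32.7 V) = -2.93×10⁻⁷ J.

-2.93×10⁻⁷ J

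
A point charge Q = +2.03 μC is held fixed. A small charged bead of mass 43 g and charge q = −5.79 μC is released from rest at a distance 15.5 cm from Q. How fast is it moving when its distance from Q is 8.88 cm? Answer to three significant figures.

4.86 m/s

Only the electrostatic force acts, so mechanical energy is conserved: ½mv² = U₁ − U₂ = kQq(1/r₁ − 1/r₂).
U₁ − U₂ = (8.99×10⁹ N·m²/C²)(2.03×10⁻⁶ C)(-5.79×10⁻⁶ C)(1/0.155 − 1/0.0888) = 0.508 J.
v = √(2·0.508/0.0430) = 4.86 m/s.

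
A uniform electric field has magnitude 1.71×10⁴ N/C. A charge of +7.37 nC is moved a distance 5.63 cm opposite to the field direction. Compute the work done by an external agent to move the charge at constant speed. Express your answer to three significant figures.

7.10×10⁻⁶ J

The potential change for a displacement 5.63 cm opposite to the field direction is ΔV = +Ed = 963 V.
W_ext = qΔV = 7.10×10⁻⁶ J.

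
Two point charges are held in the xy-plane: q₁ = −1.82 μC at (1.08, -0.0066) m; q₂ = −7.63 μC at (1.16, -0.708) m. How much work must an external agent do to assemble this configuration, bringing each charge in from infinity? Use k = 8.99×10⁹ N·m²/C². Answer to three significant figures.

The work to assemble the configuration equals its total potential energy, U = Σ kqᵢqⱼ/rᵢⱼ over all pairs.
Pair separations: r₁₂ = 0.706 m.
U = (0.177) = 0.177 J.

0.177 J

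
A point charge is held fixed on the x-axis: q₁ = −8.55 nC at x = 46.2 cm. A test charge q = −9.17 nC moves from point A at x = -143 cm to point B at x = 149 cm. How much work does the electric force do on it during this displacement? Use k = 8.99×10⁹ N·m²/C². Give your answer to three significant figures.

-3.13×10⁻⁷ J

The work done by the electric force is W_field = −ΔU = −q(V_B − V_A) = q(V_A − V_B).
At A: distance to the source charge is 1.89 m; V_A = kq₁/r = -40.6 V.
At B: distance to the source charge is 1.03 m; V_B = kq₁/r = -74.8 V.
ΔV = V_B − V_A = -34.1 V.
W_field = −qΔV = −(-9.17×10⁻⁹ C)(-34.1 V) = -3.13×10⁻⁷ J.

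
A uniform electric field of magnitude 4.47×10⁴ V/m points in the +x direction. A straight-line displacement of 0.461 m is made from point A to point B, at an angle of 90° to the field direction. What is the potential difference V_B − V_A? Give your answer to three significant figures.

0 V

Only the component of displacement along E changes the potential: ΔV = −E·d·cosθ.
ΔV = −(4.47×10⁴ V/m)(0.461 m)cos90° = 0 V.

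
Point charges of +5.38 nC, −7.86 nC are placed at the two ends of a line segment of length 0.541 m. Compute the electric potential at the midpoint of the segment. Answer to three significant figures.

The total potential is the scalar sum of each charge's contribution, V = Σ kqᵢ/rᵢ.
Each charge is 0.271 m from the midpoint.
V = k[(5.38×10⁻⁹)/(0.271) + (-7.86×10⁻⁹)/(0.271)] = -82.4 V.

-82.4 V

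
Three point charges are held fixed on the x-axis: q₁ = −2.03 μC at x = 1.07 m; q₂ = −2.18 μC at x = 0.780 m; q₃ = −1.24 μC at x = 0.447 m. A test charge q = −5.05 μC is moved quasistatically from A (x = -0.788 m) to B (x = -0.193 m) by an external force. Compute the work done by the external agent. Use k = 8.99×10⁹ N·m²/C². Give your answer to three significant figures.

For quasistatic motion the external work equals the change in potential energy: W_ext = qΔV = q(V_B − V_A).
At A: distances to the source charges are 1.86 m, 1.57 m, 1.24 m; V_A = Σ kqᵢ/rᵢ = -3.13×10⁴ V.
At B: distances to the source charges are 1.26 m, 0.973 m, 0.640 m; V_B = Σ kqᵢ/rᵢ = -5.20×10⁴ V.
ΔV = V_B − V_A = -2.07×10⁴ V.
W_ext = qΔV = (-5.05×10⁻⁶ C)(-2.07×10⁴ V) = 0.104 J.

0.104 J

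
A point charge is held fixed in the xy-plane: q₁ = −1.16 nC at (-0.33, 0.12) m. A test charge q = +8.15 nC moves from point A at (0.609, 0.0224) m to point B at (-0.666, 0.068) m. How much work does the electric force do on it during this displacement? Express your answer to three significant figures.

1.60×10⁻⁷ J

The work done by the electric force is W_field = −ΔU = −q(V_B − V_A) = q(V_A − V_B).
At A: distance to the source charge is 0.944 m; V_A = kq₁/r = -11.0 V.
At B: distance to the source charge is 0.340 m; V_B = kq₁/r = -30.7 V.
ΔV = V_B − V_A = -19.6 V.
W_field = −qΔV = −(8.15×10⁻⁹ C)(-19.6 V) = 1.60×10⁻⁷ J.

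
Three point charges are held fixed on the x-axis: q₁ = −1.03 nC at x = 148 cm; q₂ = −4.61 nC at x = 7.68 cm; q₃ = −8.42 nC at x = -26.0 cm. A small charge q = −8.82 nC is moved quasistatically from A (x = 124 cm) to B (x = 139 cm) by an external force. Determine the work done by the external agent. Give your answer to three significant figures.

4.91×10⁻⁷ J

For quasistatic motion the external work equals the change in potential energy: W_ext = qΔV = q(V_B − V_A).
At A: distances to the source charges are 0.240 m, 1.16 m, 1.50 m; V_A = Σ kqᵢ/rᵢ = -125 V.
At B: distances to the source charges are 0.0900 m, 1.31 m, 1.65 m; V_B = Σ kqᵢ/rᵢ = -180 V.
ΔV = V_B − V_A = -55.6 V.
W_ext = qΔV = (-8.82×10⁻⁹ C)(-55.6 V) = 4.91×10⁻⁷ J.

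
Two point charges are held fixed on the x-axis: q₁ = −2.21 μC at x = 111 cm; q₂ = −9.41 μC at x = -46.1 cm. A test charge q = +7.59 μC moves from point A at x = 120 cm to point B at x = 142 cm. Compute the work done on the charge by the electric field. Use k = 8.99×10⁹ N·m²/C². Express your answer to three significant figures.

-1.23 J

The work done by the electric force is W_field = −ΔU = −q(V_B − V_A) = q(V_A − V_B).
At A: distances to the source charges are 0.0900 m, 1.66 m; V_A = Σ kqᵢ/rᵢ = -2.72×10⁵ V.
At B: distances to the source charges are 0.310 m, 1.88 m; V_B = Σ kqᵢ/rᵢ = -1.09×10⁵ V.
ΔV = V_B − V_A = 1.63×10⁵ V.
W_field = −qΔV = −(7.59×10⁻⁶ C)(1.63×10⁵ V) = -1.23 J.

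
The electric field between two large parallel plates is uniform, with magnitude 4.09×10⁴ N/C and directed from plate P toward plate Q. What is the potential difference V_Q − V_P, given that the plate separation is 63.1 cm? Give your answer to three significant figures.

In a uniform field, potential decreases in the direction of E: ΔV = −E·d for a displacement d parallel to E.
Going from P to Q is a displacement of 63.1 cm along the field, so V_Q − V_P = −Ed = -2.58×10⁴ V.

-2.58×10⁴ V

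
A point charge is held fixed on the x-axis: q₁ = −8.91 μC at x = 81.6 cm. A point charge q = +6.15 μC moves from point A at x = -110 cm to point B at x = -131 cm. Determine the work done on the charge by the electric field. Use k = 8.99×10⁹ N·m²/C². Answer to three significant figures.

-0.0254 J

The work done by the electric force is W_field = −ΔU = −q(V_B − V_A) = q(V_A − V_B).
At A: distance to the source charge is 1.92 m; V_A = kq₁/r = -4.18×10⁴ V.
At B: distance to the source charge is 2.13 m; V_B = kq₁/r = -3.77×10⁴ V.
ΔV = V_B − V_A = 4130 V.
W_field = −qΔV = −(6.15×10⁻⁶ C)(4130 V) = -0.0254 J.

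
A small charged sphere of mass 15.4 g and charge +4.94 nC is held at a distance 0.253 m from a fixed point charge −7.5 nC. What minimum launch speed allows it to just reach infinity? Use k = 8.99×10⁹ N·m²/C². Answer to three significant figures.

To just escape, total mechanical energy must reach zero at infinity: ½mv²_min + U = 0, so ½mv²_min = −U = |kQq|/r.
|U| = |kQq|/r = (8.99×10⁹ N·m²/C²)(7.50×10⁻⁹)(4.94×10⁻⁹)/(0.253) = 1.32×10⁻⁶ J.
v_min = √(2|U|/m) = √(2·1.32×10⁻⁶/0.0154) = 0.0131 m/s.

0.0131 m/s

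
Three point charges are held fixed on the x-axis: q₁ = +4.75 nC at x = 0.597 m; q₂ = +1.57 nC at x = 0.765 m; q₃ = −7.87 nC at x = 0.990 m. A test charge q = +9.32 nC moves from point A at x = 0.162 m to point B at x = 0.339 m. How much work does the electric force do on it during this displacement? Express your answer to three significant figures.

The work done by the electric force is W_field = −ΔU = −q(V_B − V_A) = q(V_A − V_B).
At A: distances to the source charges are 0.435 m, 0.603 m, 0.828 m; V_A = Σ kqᵢ/rᵢ = 36.1 V.
At B: distances to the source charges are 0.258 m, 0.426 m, 0.651 m; V_B = Σ kqᵢ/rᵢ = 90.0 V.
ΔV = V_B − V_A = 53.8 V.
W_field = −qΔV = −(9.32×10⁻⁹ C)(53.8 V) = -5.02×10⁻⁷ J.

-5.02×10⁻⁷ J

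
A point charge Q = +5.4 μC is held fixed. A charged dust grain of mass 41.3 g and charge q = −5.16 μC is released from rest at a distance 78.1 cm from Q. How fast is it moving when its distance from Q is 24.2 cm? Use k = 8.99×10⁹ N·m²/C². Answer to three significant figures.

5.88 m/s

Only the electrostatic force acts, so mechanical energy is conserved: ½mv² = U₁ − U₂ = kQq(1/r₁ − 1/r₂).
U₁ − U₂ = (8.99×10⁹ N·m²/C²)(5.40×10⁻⁶ C)(-5.16×10⁻⁶ C)(1/0.781 − 1/0.242) = 0.714 J.
v = √(2·0.714/0.0413) = 5.88 m/s.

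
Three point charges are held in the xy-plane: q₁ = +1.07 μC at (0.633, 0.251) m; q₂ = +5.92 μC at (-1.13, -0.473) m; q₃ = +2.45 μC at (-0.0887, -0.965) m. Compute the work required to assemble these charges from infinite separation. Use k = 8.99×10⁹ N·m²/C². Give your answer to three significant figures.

0.160 J

The assembly work is the sum of pairwise potential energies, U = Σ_{i<j} kqᵢqⱼ/rᵢⱼ.
Pair separations: r₁₂ = 1.91 m, r₁₃ = 1.41 m, r₂₃ = 1.15 m.
U = (0.0299) + (0.0167) + (0.113) = 0.160 J.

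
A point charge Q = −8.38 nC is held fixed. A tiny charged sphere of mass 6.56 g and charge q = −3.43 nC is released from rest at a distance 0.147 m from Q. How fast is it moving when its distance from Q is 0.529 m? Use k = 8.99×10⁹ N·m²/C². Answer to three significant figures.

Only the electrostatic force acts, so mechanical energy is conserved: ½mv² = U₁ − U₂ = kQq(1/r₁ − 1/r₂).
U₁ − U₂ = (8.99×10⁹ N·m²/C²)(-8.38×10⁻⁹ C)(-3.43×10⁻⁹ C)(1/0.147 − 1/0.529) = 1.27×10⁻⁶ J.
v = √(2·1.27×10⁻⁶/6.56×10⁻³) = 0.0197 m/s.

0.0197 m/s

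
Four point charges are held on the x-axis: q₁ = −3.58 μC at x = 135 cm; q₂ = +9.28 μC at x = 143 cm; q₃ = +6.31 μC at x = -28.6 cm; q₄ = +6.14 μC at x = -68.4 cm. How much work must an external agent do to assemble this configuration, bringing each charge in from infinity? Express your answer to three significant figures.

-2.53 J

The assembly work is the sum of pairwise potential energies, U = Σ_{i<j} kqᵢqⱼ/rᵢⱼ.
Pair separations: r₁₂ = 0.0800 m, r₁₃ = 1.64 m, r₁₄ = 2.03 m, r₂₃ = 1.72 m, r₂₄ = 2.11 m, r₃₄ = 0.398 m.
Summing all 6 pair terms gives U = -2.53 J.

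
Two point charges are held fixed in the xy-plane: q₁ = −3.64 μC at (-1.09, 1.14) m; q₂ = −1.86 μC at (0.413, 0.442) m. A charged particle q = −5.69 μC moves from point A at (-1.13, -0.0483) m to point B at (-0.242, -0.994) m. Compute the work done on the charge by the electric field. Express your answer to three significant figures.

The work done by the electric force is W_field = −ΔU = −q(V_B − V_A) = q(V_A − V_B).
At A: distances to the source charges are 1.19 m, 1.62 m; V_A = Σ kqᵢ/rᵢ = -3.79×10⁴ V.
At B: distances to the source charges are 2.30 m, 1.58 m; V_B = Σ kqᵢ/rᵢ = -2.48×10⁴ V.
ΔV = V_B − V_A = 1.30×10⁴ V.
W_field = −qΔV = −(-5.69×10⁻⁶ C)(1.30×10⁴ V) = 0.0740 J.

0.0740 J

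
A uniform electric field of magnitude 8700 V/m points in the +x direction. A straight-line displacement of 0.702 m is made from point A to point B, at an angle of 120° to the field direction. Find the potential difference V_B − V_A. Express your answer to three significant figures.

3050 V

Only the component of displacement along E changes the potential: ΔV = −E·d·cosθ.
ΔV = −(8700 V/m)(0.702 m)cos120° = 3050 V.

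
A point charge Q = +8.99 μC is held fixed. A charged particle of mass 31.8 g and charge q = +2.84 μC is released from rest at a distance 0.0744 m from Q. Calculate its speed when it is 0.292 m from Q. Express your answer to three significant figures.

Only the electrostatic force acts, so mechanical energy is conserved: ½mv² = U₁ − U₂ = kQq(1/r₁ − 1/r₂).
U₁ − U₂ = (8.99×10⁹ N·m²/C²)(8.99×10⁻⁶ C)(2.84×10⁻⁶ C)(1/0.0744 − 1/0.292) = 2.30 J.
v = √(2·2.30/0.0318) = 12.0 m/s.

12.0 m/s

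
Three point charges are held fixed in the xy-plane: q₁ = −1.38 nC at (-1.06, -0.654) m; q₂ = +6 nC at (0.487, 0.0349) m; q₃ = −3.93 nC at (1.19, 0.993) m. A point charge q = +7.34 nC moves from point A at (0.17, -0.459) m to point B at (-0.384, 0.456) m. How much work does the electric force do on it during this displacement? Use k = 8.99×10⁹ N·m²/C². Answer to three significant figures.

The work done by the electric force is W_field = −ΔU = −q(V_B − V_A) = q(V_A − V_B).
At A: distances to the source charges are 1.25 m, 0.587 m, 1.77 m; V_A = Σ kqᵢ/rᵢ = 62.0 V.
At B: distances to the source charges are 1.30 m, 0.967 m, 1.66 m; V_B = Σ kqᵢ/rᵢ = 25.0 V.
ΔV = V_B − V_A = -37.1 V.
W_field = −qΔV = −(7.34×10⁻⁹ C)(-37.1 V) = 2.72×10⁻⁷ J.

2.72×10⁻⁷ J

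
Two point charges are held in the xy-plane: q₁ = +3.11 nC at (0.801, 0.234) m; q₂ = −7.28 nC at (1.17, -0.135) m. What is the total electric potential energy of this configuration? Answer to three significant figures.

The assembly work is the sum of pairwise potential energies, U = Σ_{i<j} kqᵢqⱼ/rᵢⱼ.
Pair separations: r₁₂ = 0.522 m.
U = (-3.90×10⁻⁷) = -3.90×10⁻⁷ J.

-3.90×10⁻⁷ J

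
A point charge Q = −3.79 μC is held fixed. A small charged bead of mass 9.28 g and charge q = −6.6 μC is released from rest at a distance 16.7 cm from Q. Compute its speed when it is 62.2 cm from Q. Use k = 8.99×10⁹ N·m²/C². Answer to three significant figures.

14.6 m/s

Only the electrostatic force acts, so mechanical energy is conserved: ½mv² = U₁ − U₂ = kQq(1/r₁ − 1/r₂).
U₁ − U₂ = (8.99×10⁹ N·m²/C²)(-3.79×10⁻⁶ C)(-6.60×10⁻⁶ C)(1/0.167 − 1/0.622) = 0.985 J.
v = √(2·0.985/9.28×10⁻³) = 14.6 m/s.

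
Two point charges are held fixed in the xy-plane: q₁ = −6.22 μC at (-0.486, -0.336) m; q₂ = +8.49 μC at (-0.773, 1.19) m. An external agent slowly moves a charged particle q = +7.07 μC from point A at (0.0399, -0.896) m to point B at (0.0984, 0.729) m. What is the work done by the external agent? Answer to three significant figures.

For quasistatic motion the external work equals the change in potential energy: W_ext = qΔV = q(V_B − V_A).
At A: distances to the source charges are 0.768 m, 2.24 m; V_A = Σ kqᵢ/rᵢ = -3.87×10⁴ V.
At B: distances to the source charges are 1.21 m, 0.986 m; V_B = Σ kqᵢ/rᵢ = 3.14×10⁴ V.
ΔV = V_B − V_A = 7.01×10⁴ V.
W_ext = qΔV = (7.07×10⁻⁶ C)(7.01×10⁴ V) = 0.496 J.

0.496 J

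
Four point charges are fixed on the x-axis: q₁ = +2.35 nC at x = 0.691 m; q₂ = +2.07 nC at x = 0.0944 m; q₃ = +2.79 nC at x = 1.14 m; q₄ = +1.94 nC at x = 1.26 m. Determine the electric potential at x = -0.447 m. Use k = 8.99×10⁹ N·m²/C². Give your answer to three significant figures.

79.0 V

The total potential is the scalar sum of each charge's contribution, V = Σ kqᵢ/rᵢ.
Distances from the field point to each charge: r₁ = 1.14 m, r₂ = 0.541 m, r₃ = 1.59 m, r₄ = 1.71 m.
V = k[(2.35×10⁻⁹)/(1.14) + (2.07×10⁻⁹)/(0.541) + (2.79×10⁻⁹)/(1.59) + (1.94×10⁻⁹)/(1.71)] = 79.0 V.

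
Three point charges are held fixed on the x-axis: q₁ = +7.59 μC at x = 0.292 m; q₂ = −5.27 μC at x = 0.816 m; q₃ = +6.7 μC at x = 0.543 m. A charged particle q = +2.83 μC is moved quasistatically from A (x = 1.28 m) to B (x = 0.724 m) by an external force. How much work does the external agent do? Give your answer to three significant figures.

-0.206 J

For quasistatic motion the external work equals the change in potential energy: W_ext = qΔV = q(V_B − V_A).
At A: distances to the source charges are 0.988 m, 0.464 m, 0.737 m; V_A = Σ kqᵢ/rᵢ = 4.87×10⁴ V.
At B: distances to the source charges are 0.432 m, 0.0920 m, 0.181 m; V_B = Σ kqᵢ/rᵢ = -2.42×10⁴ V.
ΔV = V_B − V_A = -7.29×10⁴ V.
W_ext = qΔV = (2.83×10⁻⁶ C)(-7.29×10⁴ V) = -0.206 J.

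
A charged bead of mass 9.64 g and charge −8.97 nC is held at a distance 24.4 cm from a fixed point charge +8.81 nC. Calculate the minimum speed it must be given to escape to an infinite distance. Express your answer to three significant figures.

To just escape, total mechanical energy must reach zero at infinity: ½mv²_min + U = 0, so ½mv²_min = −U = |kQq|/r.
|U| = |kQq|/r = (8.99×10⁹ N·m²/C²)(8.81×10⁻⁹)(8.97×10⁻⁹)/(0.244) = 2.91×10⁻⁶ J.
v_min = √(2|U|/m) = √(2·2.91×10⁻⁶/9.64×10⁻³) = 0.0246 m/s.

0.0246 m/s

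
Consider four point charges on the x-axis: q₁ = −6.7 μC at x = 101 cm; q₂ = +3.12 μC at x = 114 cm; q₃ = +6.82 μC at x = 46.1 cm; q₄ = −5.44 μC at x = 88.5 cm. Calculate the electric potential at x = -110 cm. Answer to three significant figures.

-1380 V

Electric potential is a scalar, so the contributions from each charge add algebraically: V = Σ kqᵢ/rᵢ.
Distances from the field point to each charge: r₁ = 2.11 m, r₂ = 2.24 m, r₃ = 1.56 m, r₄ = 1.99 m.
V = k[(-6.70×10⁻⁶)/(2.11) + (3.12×10⁻⁶)/(2.24) + (6.82×10⁻⁶)/(1.56) + (-5.44×10⁻⁶)/(1.99)] = -1380 V.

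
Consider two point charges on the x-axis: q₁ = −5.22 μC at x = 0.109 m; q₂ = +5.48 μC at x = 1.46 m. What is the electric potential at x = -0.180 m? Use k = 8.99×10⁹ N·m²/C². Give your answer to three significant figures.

-1.32×10⁵ V

Electric potential is a scalar, so the contributions from each charge add algebraically: V = Σ kqᵢ/rᵢ.
Distances from the field point to each charge: r₁ = 0.289 m, r₂ = 1.64 m.
V = k[(-5.22×10⁻⁶)/(0.289) + (5.48×10⁻⁶)/(1.64)] = -1.32×10⁵ V.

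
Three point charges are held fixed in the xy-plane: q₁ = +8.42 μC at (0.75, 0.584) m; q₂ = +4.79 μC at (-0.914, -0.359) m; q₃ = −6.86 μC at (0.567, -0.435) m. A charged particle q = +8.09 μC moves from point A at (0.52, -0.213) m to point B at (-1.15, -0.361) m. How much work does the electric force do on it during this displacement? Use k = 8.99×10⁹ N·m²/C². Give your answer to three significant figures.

The work done by the electric force is W_field = −ΔU = −q(V_B − V_A) = q(V_A − V_B).
At A: distances to the source charges are 0.830 m, 1.44 m, 0.227 m; V_A = Σ kqᵢ/rᵢ = -1.51×10⁵ V.
At B: distances to the source charges are 2.12 m, 0.236 m, 1.72 m; V_B = Σ kqᵢ/rᵢ = 1.82×10⁵ V.
ΔV = V_B − V_A = 3.33×10⁵ V.
W_field = −qΔV = −(8.09×10⁻⁶ C)(3.33×10⁵ V) = -2.69 J.

-2.69 J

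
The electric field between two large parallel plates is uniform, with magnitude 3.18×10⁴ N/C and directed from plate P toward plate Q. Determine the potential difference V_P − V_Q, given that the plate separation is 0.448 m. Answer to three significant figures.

1.42×10⁴ V

In a uniform field, potential decreases in the direction of E: ΔV = −E·d for a displacement d parallel to E.
Going from Q to P is a displacement of 0.448 m opposite to the field, so V_P − V_Q = +Ed = 1.42×10⁴ V.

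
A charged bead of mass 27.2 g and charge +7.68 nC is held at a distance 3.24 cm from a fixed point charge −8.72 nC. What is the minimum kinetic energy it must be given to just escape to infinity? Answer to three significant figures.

To just escape, total mechanical energy must reach zero at infinity: ½mv²_min + U = 0, so ½mv²_min = −U = |kQq|/r.
|U| = |kQq|/r = (8.99×10⁹ N·m²/C²)(8.72×10⁻⁹)(7.68×10⁻⁹)/(0.0324) = 1.86×10⁻⁵ J.

1.86×10⁻⁵ J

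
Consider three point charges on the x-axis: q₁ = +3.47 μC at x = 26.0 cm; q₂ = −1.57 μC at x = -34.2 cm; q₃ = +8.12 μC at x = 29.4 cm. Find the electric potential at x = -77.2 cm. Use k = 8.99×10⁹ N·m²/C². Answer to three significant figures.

6.59×10⁴ V

The total potential is the scalar sum of each charge's contribution, V = Σ kqᵢ/rᵢ.
Distances from the field point to each charge: r₁ = 1.03 m, r₂ = 0.430 m, r₃ = 1.07 m.
V = k[(3.47×10⁻⁶)/(1.03) + (-1.57×10⁻⁶)/(0.430) + (8.12×10⁻⁶)/(1.07)] = 6.59×10⁴ V.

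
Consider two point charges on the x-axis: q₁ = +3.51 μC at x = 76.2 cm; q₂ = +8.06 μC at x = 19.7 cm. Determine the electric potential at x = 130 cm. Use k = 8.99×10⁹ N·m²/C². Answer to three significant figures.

1.24×10⁵ V

Electric potential is a scalar, so the contributions from each charge add algebraically: V = Σ kqᵢ/rᵢ.
Distances from the field point to each charge: r₁ = 0.538 m, r₂ = 1.10 m.
V = k[(3.51×10⁻⁶)/(0.538) + (8.06×10⁻⁶)/(1.10)] = 1.24×10⁵ V.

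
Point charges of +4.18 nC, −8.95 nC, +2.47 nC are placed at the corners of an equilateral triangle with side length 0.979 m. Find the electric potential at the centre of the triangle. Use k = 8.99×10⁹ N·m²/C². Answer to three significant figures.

Electric potential is a scalar, so the contributions from each charge add algebraically: V = Σ kqᵢ/rᵢ.
The distance from each vertex to the centroid is a/√3 = 0.565 m.
V = k[(4.18×10⁻⁹)/(0.565) + (-8.95×10⁻⁹)/(0.565) + (2.47×10⁻⁹)/(0.565)] = -36.6 V.

-36.6 V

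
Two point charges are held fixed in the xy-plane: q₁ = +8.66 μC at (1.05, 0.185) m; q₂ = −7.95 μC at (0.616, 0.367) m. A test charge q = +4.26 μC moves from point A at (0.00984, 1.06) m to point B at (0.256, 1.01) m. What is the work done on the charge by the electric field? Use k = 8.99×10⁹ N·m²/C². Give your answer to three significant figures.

0.0368 J

The work done by the electric force is W_field = −ΔU = −q(V_B − V_A) = q(V_A − V_B).
At A: distances to the source charges are 1.36 m, 0.921 m; V_A = Σ kqᵢ/rᵢ = -2.03×10⁴ V.
At B: distances to the source charges are 1.15 m, 0.737 m; V_B = Σ kqᵢ/rᵢ = -2.90×10⁴ V.
ΔV = V_B − V_A = -8640 V.
W_field = −qΔV = −(4.26×10⁻⁶ C)(-8640 V) = 0.0368 J.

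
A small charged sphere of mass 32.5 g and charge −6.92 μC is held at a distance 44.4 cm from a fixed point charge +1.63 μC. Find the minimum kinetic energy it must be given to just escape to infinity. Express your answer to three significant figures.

0.228 J

To just escape, total mechanical energy must reach zero at infinity: ½mv²_min + U = 0, so ½mv²_min = −U = |kQq|/r.
|U| = |kQq|/r = (8.99×10⁹ N·m²/C²)(1.63×10⁻⁶)(6.92×10⁻⁶)/(0.444) = 0.228 J.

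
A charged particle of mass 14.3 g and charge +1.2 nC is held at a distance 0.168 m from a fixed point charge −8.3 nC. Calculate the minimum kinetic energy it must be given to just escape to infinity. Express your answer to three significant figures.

5.33×10⁻⁷ J

To just escape, total mechanical energy must reach zero at infinity: ½mv²_min + U = 0, so ½mv²_min = −U = |kQq|/r.
|U| = |kQq|/r = (8.99×10⁹ N·m²/C²)(8.30×10⁻⁹)(1.20×10⁻⁹)/(0.168) = 5.33×10⁻⁷ J.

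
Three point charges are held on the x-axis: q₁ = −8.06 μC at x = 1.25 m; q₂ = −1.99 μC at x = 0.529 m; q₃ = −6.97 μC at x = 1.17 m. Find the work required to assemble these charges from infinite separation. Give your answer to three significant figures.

The work to assemble the configuration equals its total potential energy, U = Σ kqᵢqⱼ/rᵢⱼ over all pairs.
Pair separations: r₁₂ = 0.721 m, r₁₃ = 0.0800 m, r₂₃ = 0.641 m.
U = (0.200) + (6.31) + (0.195) = 6.71 J.

6.71 J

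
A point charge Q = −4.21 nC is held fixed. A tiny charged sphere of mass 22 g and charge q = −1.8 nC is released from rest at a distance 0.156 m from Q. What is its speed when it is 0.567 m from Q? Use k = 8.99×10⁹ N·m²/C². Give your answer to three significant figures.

Only the electrostatic force acts, so mechanical energy is conserved: ½mv² = U₁ − U₂ = kQq(1/r₁ − 1/r₂).
U₁ − U₂ = (8.99×10⁹ N·m²/C²)(-4.21×10⁻⁹ C)(-1.80×10⁻⁹ C)(1/0.156 − 1/0.567) = 3.17×10⁻⁷ J.
v = √(2·3.17×10⁻⁷/0.0220) = 5.36×10⁻³ m/s.

5.36×10⁻³ m/s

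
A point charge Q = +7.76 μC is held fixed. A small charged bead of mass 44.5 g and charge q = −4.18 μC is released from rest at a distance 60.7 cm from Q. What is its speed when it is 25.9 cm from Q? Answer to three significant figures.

5.39 m/s

Only the electrostatic force acts, so mechanical energy is conserved: ½mv² = U₁ − U₂ = kQq(1/r₁ − 1/r₂).
U₁ − U₂ = (8.99×10⁹ N·m²/C²)(7.76×10⁻⁶ C)(-4.18×10⁻⁶ C)(1/0.607 − 1/0.259) = 0.645 J.
v = √(2·0.645/0.0445) = 5.39 m/s.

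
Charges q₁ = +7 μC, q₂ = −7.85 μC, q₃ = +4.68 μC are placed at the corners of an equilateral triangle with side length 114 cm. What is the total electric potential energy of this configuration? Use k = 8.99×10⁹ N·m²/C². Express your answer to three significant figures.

-0.465 J

The work to assemble the configuration equals its total potential energy, U = Σ kqᵢqⱼ/rᵢⱼ over all pairs.
All three pair separations equal the side length, 1.14 m.
U = (-0.433) + (0.258) + (-0.290) = -0.465 J.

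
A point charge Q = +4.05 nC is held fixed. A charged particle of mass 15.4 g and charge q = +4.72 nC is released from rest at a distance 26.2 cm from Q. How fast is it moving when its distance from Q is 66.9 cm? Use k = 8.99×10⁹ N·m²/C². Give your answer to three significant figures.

Only the electrostatic force acts, so mechanical energy is conserved: ½mv² = U₁ − U₂ = kQq(1/r₁ − 1/r₂).
U₁ − U₂ = (8.99×10⁹ N·m²/C²)(4.05×10⁻⁹ C)(4.72×10⁻⁹ C)(1/0.262 − 1/0.669) = 3.99×10⁻⁷ J.
v = √(2·3.99×10⁻⁷/0.0154) = 7.20×10⁻³ m/s.

7.20×10⁻³ m/s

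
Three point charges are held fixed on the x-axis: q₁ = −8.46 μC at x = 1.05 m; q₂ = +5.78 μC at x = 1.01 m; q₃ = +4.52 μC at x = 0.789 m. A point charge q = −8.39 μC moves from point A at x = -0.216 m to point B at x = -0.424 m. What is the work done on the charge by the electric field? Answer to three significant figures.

-0.0386 J

The work done by the electric force is W_field = −ΔU = −q(V_B − V_A) = q(V_A − V_B).
At A: distances to the source charges are 1.27 m, 1.23 m, 1.01 m; V_A = Σ kqᵢ/rᵢ = 2.27×10⁴ V.
At B: distances to the source charges are 1.47 m, 1.43 m, 1.21 m; V_B = Σ kqᵢ/rᵢ = 1.81×10⁴ V.
ΔV = V_B − V_A = -4600 V.
W_field = −qΔV = −(-8.39×10⁻⁶ C)(-4600 V) = -0.0386 J.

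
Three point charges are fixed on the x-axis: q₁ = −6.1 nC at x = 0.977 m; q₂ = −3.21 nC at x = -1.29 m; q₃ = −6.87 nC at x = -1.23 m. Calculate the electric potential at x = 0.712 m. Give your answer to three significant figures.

-253 V

The total potential is the scalar sum of each charge's contribution, V = Σ kqᵢ/rᵢ.
Distances from the field point to each charge: r₁ = 0.265 m, r₂ = 2.00 m, r₃ = 1.94 m.
V = k[(-6.10×10⁻⁹)/(0.265) + (-3.21×10⁻⁹)/(2.00) + (-6.87×10⁻⁹)/(1.94)] = -253 V.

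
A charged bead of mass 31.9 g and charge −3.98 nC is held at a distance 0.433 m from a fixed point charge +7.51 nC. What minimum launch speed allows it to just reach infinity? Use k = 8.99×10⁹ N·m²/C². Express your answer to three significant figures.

To just escape, total mechanical energy must reach zero at infinity: ½mv²_min + U = 0, so ½mv²_min = −U = |kQq|/r.
|U| = |kQq|/r = (8.99×10⁹ N·m²/C²)(7.51×10⁻⁹)(3.98×10⁻⁹)/(0.433) = 6.21×10⁻⁷ J.
v_min = √(2|U|/m) = √(2·6.21×10⁻⁷/0.0319) = 6.24×10⁻³ m/s.

6.24×10⁻³ m/s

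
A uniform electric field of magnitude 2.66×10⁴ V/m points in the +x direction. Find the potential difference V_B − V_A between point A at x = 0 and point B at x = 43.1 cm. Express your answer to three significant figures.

-1.15×10⁴ V

In a uniform field, potential decreases in the direction of E: V_B − V_A = −E·Δx.
V_B − V_A = −(2.66×10⁴ V/m)(0.431 m) = -1.15×10⁴ V.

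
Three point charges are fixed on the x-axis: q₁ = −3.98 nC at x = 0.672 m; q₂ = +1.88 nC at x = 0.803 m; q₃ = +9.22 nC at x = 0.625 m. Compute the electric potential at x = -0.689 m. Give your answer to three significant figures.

48.1 V

The total potential is the scalar sum of each charge's contribution, V = Σ kqᵢ/rᵢ.
Distances from the field point to each charge: r₁ = 1.36 m, r₂ = 1.49 m, r₃ = 1.31 m.
V = k[(-3.98×10⁻⁹)/(1.36) + (1.88×10⁻⁹)/(1.49) + (9.22×10⁻⁹)/(1.31)] = 48.1 V.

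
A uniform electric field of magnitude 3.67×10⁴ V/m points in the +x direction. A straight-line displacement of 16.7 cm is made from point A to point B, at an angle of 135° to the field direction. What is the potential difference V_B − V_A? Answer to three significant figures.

Only the component of displacement along E changes the potential: ΔV = −E·d·cosθ.
ΔV = −(3.67×10⁴ V/m)(0.167 m)cos135° = 4330 V.

4330 V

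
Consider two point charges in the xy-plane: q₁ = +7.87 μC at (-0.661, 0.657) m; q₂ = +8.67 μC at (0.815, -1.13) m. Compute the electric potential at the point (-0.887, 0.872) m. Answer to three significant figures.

Electric potential is a scalar, so the contributions from each charge add algebraically: V = Σ kqᵢ/rᵢ.
Distances from the field point to each charge: r₁ = 0.312 m, r₂ = 2.63 m.
V = k[(7.87×10⁻⁶)/(0.312) + (8.67×10⁻⁶)/(2.63)] = 2.56×10⁵ V.

2.56×10⁵ V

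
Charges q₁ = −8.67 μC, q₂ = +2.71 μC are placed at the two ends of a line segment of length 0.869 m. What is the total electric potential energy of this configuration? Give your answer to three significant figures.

-0.243 J

The assembly work is the sum of pairwise potential energies, U = Σ_{i<j} kqᵢqⱼ/rᵢⱼ.
The separation is r = 0.869 m.
U = (-0.243) = -0.243 J.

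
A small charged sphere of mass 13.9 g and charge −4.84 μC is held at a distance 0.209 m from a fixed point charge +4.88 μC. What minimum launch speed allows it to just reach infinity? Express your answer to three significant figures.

To just escape, total mechanical energy must reach zero at infinity: ½mv²_min + U = 0, so ½mv²_min = −U = |kQq|/r.
|U| = |kQq|/r = (8.99×10⁹ N·m²/C²)(4.88×10⁻⁶)(4.84×10⁻⁶)/(0.209) = 1.02 J.
v_min = √(2|U|/m) = √(2·1.02/0.0139) = 12.1 m/s.

12.1 m/s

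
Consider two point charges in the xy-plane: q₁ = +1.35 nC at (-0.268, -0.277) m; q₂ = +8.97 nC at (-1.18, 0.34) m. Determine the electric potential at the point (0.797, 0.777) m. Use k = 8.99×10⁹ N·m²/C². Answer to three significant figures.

47.9 V

Electric potential is a scalar, so the contributions from each charge add algebraically: V = Σ kqᵢ/rᵢ.
Distances from the field point to each charge: r₁ = 1.50 m, r₂ = 2.02 m.
V = k[(1.35×10⁻⁹)/(1.50) + (8.97×10⁻⁹)/(2.02)] = 47.9 V.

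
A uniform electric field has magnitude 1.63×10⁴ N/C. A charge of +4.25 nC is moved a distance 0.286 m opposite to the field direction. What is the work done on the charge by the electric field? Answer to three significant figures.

-1.98×10⁻⁵ J

The potential change for a displacement 0.286 m opposite to the field direction is ΔV = +Ed = 4660 V.
W_field = −qΔV = -1.98×10⁻⁵ J.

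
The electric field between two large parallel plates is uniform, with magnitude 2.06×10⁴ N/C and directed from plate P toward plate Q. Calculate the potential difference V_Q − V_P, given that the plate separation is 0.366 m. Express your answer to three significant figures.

-7540 V

In a uniform field, potential decreases in the direction of E: ΔV = −E·d for a displacement d parallel to E.
Going from P to Q is a displacement of 0.366 m along the field, so V_Q − V_P = −Ed = -7540 V.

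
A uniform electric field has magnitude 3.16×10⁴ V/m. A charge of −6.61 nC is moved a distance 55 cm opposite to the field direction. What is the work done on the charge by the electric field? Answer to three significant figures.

The potential change for a displacement 55 cm opposite to the field direction is ΔV = +Ed = 1.74×10⁴ V.
W_field = −qΔV = 1.15×10⁻⁴ J.

1.15×10⁻⁴ J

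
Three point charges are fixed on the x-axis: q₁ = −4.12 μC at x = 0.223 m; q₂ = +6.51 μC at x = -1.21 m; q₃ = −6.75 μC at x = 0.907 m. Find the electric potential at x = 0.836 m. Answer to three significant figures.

The total potential is the scalar sum of each charge's contribution, V = Σ kqᵢ/rᵢ.
Distances from the field point to each charge: r₁ = 0.613 m, r₂ = 2.05 m, r₃ = 0.0710 m.
V = k[(-4.12×10⁻⁶)/(0.613) + (6.51×10⁻⁶)/(2.05) + (-6.75×10⁻⁶)/(0.0710)] = -8.87×10⁵ V.

-8.87×10⁵ V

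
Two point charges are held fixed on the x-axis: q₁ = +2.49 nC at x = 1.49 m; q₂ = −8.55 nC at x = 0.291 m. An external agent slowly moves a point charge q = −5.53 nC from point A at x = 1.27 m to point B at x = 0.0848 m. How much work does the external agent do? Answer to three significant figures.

For quasistatic motion the external work equals the change in potential energy: W_ext = qΔV = q(V_B − V_A).
At A: distances to the source charges are 0.220 m, 0.979 m; V_A = Σ kqᵢ/rᵢ = 23.2 V.
At B: distances to the source charges are 1.41 m, 0.206 m; V_B = Σ kqᵢ/rᵢ = -357 V.
ΔV = V_B − V_A = -380 V.
W_ext = qΔV = (-5.53×10⁻⁹ C)(-380 V) = 2.10×10⁻⁶ J.

2.10×10⁻⁶ J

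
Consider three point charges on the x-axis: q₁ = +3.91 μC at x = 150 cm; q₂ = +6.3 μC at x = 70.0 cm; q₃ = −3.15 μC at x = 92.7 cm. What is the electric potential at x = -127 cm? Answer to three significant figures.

2.85×10⁴ V

The total potential is the scalar sum of each charge's contribution, V = Σ kqᵢ/rᵢ.
Distances from the field point to each charge: r₁ = 2.77 m, r₂ = 1.97 m, r₃ = 2.20 m.
V = k[(3.91×10⁻⁶)/(2.77) + (6.30×10⁻⁶)/(1.97) + (-3.15×10⁻⁶)/(2.20)] = 2.85×10⁴ V.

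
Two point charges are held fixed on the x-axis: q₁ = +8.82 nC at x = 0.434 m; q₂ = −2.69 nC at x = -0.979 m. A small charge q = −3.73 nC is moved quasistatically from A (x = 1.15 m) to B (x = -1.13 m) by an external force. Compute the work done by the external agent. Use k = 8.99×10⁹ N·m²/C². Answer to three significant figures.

For quasistatic motion the external work equals the change in potential energy: W_ext = qΔV = q(V_B − V_A).
At A: distances to the source charges are 0.716 m, 2.13 m; V_A = Σ kqᵢ/rᵢ = 99.4 V.
At B: distances to the source charges are 1.56 m, 0.151 m; V_B = Σ kqᵢ/rᵢ = -109 V.
ΔV = V_B − V_A = -209 V.
W_ext = qΔV = (-3.73×10⁻⁹ C)(-209 V) = 7.79×10⁻⁷ J.

7.79×10⁻⁷ J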